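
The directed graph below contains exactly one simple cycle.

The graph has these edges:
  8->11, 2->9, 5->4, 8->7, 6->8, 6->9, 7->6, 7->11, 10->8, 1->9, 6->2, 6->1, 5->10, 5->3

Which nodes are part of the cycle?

6, 7, 8

DFS with gray/black marking from 8:
8 gray
  11 gray
  11 black
  7 gray
    7→11: 11 black — skip
    6 gray
      1 gray
        9 gray
        9 black
      1 black
      6→8: 8 is gray → back edge
Back edge closes the cycle 8 → 7 → 6 → 8; its vertices are {6, 7, 8}.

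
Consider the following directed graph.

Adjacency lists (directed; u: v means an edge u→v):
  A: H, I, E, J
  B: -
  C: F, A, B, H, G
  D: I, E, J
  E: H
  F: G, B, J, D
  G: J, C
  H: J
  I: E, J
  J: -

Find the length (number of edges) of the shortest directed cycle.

For each vertex v, BFS finds the shortest path from v back to v.
The shortest such closed walk is G → C → G, length 2.

2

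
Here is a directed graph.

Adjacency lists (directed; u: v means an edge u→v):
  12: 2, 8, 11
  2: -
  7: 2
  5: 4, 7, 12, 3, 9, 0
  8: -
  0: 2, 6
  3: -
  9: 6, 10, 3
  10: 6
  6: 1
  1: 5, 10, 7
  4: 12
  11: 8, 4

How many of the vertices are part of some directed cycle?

A vertex is on a directed cycle iff it belongs to a strongly connected component of size ≥ 2 (or has a self-loop).
The vertices on cycles are {0, 1, 4, 5, 6, 9, 10, 11, 12} — 9 in total.

9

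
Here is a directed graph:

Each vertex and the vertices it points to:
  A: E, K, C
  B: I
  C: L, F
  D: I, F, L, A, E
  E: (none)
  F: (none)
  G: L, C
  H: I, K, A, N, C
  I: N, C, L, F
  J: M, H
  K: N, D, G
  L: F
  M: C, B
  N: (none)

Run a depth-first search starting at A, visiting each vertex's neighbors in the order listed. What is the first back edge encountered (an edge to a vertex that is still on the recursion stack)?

DFS from A (visiting each vertex's neighbors in the order listed); mark gray on enter, black on exit:
A gray
  E gray
  E black
  K gray
    N gray
    N black
    D gray
      I gray
        I→N: N black — skip
        C gray
          L gray
            F gray
            F black
          L black
          C→F: F black — skip
        C black
        I→L: L black — skip
        I→F: F black — skip
      I black
      D→F: F black — skip
      D→L: L black — skip
      D→A: A is gray → back edge
First back edge: D → A.

D→A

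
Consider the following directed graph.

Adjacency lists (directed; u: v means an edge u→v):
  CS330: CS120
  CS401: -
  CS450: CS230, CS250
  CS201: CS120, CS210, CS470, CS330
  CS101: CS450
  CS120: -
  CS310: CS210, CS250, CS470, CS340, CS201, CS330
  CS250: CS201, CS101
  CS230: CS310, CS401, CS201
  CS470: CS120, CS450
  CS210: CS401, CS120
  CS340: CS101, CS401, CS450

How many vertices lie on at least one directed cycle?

8

A vertex is on a directed cycle iff it belongs to a strongly connected component of size ≥ 2 (or has a self-loop).
The vertices on cycles are {CS101, CS201, CS230, CS250, CS310, CS340, CS450, CS470} — 8 in total.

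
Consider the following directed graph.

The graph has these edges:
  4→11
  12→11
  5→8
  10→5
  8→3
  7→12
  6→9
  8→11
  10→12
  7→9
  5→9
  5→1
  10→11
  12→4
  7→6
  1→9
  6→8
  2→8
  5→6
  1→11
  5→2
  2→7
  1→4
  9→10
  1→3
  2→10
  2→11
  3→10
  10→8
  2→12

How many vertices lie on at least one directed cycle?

9

A vertex is on a directed cycle iff it belongs to a strongly connected component of size ≥ 2 (or has a self-loop).
The vertices on cycles are {1, 2, 3, 5, 6, 7, 8, 9, 10} — 9 in total.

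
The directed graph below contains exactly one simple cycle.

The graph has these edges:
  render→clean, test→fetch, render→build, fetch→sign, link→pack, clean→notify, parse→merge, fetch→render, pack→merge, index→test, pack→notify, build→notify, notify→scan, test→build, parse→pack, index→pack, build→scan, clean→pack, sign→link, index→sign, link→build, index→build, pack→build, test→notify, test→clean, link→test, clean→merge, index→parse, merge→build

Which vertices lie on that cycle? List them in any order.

DFS with gray/black marking from test:
test gray
  build gray
    notify gray
      scan gray
      scan black
    notify black
    build→scan: scan black — skip
  build black
  test→notify: notify black — skip
  clean gray
    clean→notify: notify black — skip
    merge gray
      merge→build: build black — skip
    merge black
    pack gray
      pack→build: build black — skip
      pack→notify: notify black — skip
      pack→merge: merge black — skip
    pack black
  clean black
  fetch gray
    sign gray
      link gray
        link→pack: pack black — skip
        link→test: test is gray → back edge
Back edge closes the cycle test → fetch → sign → link → test; its vertices are {link, sign, test, fetch}.

link, sign, test, fetch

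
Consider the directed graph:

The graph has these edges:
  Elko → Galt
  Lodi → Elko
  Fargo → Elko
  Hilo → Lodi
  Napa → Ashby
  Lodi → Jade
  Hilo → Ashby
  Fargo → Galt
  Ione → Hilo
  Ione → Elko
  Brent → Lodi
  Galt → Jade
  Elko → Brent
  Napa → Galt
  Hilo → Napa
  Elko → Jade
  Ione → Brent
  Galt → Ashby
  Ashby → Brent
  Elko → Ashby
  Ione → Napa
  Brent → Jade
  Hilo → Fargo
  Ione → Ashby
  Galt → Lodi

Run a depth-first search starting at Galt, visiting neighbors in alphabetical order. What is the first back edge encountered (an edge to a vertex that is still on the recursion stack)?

DFS from Galt (visiting neighbors in alphabetical order); mark gray on enter, black on exit:
Galt gray
  Ashby gray
    Brent gray
      Jade gray
      Jade black
      Lodi gray
        Elko gray
          Elko→Ashby: Ashby is gray → back edge
First back edge: Elko → Ashby.

Elko->Ashby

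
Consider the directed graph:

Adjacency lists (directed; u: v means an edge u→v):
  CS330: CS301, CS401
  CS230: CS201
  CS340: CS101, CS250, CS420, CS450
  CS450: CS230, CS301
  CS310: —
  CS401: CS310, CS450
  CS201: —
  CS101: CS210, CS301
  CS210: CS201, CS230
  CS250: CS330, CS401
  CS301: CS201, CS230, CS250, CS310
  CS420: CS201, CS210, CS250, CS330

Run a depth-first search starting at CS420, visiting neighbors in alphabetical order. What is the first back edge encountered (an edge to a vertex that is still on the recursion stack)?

CS301→CS250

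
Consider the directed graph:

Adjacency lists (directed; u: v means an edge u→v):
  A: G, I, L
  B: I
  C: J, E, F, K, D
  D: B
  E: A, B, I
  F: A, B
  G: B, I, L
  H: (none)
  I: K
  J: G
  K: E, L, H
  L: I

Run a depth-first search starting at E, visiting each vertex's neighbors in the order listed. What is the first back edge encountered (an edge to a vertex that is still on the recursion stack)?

K->E

DFS from E (visiting each vertex's neighbors in the order listed); mark gray on enter, black on exit:
E gray
  A gray
    G gray
      B gray
        I gray
          K gray
            K→E: E is gray → back edge
First back edge: K → E.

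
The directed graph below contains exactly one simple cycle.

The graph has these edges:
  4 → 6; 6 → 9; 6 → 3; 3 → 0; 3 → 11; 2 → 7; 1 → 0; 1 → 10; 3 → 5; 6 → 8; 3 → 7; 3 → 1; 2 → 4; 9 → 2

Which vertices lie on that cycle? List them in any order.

2, 4, 6, 9

DFS with gray/black marking from 6:
6 gray
  8 gray
  8 black
  3 gray
    5 gray
    5 black
    11 gray
    11 black
    0 gray
    0 black
    1 gray
      1→0: 0 black — skip
      10 gray
      10 black
    1 black
    7 gray
    7 black
  3 black
  9 gray
    2 gray
      2→7: 7 black — skip
      4 gray
        4→6: 6 is gray → back edge
Back edge closes the cycle 6 → 9 → 2 → 4 → 6; its vertices are {2, 4, 6, 9}.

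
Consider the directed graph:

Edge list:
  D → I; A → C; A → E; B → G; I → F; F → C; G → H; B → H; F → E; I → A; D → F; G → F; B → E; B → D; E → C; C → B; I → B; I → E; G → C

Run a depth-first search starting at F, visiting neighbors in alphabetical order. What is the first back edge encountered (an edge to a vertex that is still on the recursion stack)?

D->F

DFS from F (visiting neighbors in alphabetical order); mark gray on enter, black on exit:
F gray
  C gray
    B gray
      D gray
        D→F: F is gray → back edge
First back edge: D → F.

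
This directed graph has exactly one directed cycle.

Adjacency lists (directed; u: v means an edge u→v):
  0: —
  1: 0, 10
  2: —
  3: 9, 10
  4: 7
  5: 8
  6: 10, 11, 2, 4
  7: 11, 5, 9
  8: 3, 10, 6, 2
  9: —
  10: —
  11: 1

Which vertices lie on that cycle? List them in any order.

4, 5, 6, 7, 8

DFS with gray/black marking from 6:
6 gray
  10 gray
  10 black
  11 gray
    1 gray
      0 gray
      0 black
      1→10: 10 black — skip
    1 black
  11 black
  2 gray
  2 black
  4 gray
    7 gray
      7→11: 11 black — skip
      5 gray
        8 gray
          3 gray
            9 gray
            9 black
            3→10: 10 black — skip
          3 black
          8→10: 10 black — skip
          8→6: 6 is gray → back edge
Back edge closes the cycle 6 → 4 → 7 → 5 → 8 → 6; its vertices are {4, 5, 6, 7, 8}.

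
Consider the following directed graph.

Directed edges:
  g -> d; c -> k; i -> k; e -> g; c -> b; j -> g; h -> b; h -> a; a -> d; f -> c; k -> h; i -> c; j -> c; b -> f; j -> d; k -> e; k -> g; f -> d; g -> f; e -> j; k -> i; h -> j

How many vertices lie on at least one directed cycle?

A vertex is on a directed cycle iff it belongs to a strongly connected component of size ≥ 2 (or has a self-loop).
The vertices on cycles are {b, c, e, f, g, h, i, j, k} — 9 in total.

9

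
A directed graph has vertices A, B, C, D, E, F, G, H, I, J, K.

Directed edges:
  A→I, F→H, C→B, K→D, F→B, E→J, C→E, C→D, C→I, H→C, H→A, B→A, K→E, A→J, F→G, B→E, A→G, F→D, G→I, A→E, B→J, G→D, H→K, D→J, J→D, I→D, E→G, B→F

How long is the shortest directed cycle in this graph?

For each vertex v, BFS finds the shortest path from v back to v.
The shortest such closed walk is B → F → B, length 2.

2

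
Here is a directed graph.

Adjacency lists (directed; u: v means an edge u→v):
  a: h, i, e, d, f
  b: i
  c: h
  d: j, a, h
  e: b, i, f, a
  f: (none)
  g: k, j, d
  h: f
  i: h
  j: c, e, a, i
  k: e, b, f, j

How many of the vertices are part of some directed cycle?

A vertex is on a directed cycle iff it belongs to a strongly connected component of size ≥ 2 (or has a self-loop).
The vertices on cycles are {a, d, e, j} — 4 in total.

4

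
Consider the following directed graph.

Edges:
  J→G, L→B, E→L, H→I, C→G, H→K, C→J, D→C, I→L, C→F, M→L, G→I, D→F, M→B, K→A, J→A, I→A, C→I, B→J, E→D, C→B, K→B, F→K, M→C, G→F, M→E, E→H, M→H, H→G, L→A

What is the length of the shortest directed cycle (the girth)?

5

For each vertex v, BFS finds the shortest path from v back to v.
The shortest such closed walk is L → B → J → G → I → L, length 5.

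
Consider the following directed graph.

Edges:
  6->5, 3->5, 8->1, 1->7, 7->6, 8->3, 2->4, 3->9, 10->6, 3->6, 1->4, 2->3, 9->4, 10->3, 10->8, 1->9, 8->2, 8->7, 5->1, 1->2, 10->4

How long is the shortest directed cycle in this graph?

For each vertex v, BFS finds the shortest path from v back to v.
The shortest such closed walk is 1 → 2 → 3 → 5 → 1, length 4.

4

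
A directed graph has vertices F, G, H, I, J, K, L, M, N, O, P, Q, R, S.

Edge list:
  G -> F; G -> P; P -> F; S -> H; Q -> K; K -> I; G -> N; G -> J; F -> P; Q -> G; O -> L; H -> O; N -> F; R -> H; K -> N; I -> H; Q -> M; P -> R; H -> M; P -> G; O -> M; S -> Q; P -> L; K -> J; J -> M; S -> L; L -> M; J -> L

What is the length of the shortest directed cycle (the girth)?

2

For each vertex v, BFS finds the shortest path from v back to v.
The shortest such closed walk is G → P → G, length 2.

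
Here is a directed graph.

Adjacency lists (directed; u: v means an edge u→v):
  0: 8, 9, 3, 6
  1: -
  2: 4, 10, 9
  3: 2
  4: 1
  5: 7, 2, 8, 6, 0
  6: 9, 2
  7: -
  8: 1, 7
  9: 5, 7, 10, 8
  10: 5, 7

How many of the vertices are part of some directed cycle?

A vertex is on a directed cycle iff it belongs to a strongly connected component of size ≥ 2 (or has a self-loop).
The vertices on cycles are {0, 2, 3, 5, 6, 9, 10} — 7 in total.

7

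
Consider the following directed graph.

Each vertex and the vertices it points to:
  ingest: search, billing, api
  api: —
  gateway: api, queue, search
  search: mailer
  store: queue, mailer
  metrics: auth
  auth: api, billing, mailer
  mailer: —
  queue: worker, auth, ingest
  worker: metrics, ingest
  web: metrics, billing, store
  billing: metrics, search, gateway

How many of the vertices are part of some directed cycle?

7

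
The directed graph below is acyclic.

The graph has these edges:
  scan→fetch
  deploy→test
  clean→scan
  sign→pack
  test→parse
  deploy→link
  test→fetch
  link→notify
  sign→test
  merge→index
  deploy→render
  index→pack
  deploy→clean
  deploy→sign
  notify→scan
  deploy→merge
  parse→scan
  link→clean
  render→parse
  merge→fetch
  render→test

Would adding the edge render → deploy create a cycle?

Adding render→deploy creates a cycle iff deploy can already reach render.
Path from deploy: deploy → render.
So deploy → … → render → deploy is a cycle.

Yes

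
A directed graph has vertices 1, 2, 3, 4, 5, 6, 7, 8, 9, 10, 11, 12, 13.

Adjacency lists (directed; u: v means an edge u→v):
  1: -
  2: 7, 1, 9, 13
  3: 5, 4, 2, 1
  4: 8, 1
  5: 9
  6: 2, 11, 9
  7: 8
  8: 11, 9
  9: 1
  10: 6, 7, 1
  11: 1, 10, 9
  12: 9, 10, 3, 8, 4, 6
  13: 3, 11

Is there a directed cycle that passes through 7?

7 is on a cycle iff 7 can reach itself via ≥1 edge.
7 → 8 → 11 → 10 → 7 — yes.

Yes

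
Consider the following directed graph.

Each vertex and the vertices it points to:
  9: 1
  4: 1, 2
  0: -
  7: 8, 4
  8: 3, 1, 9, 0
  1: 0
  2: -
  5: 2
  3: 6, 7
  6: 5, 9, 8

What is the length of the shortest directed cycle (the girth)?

For each vertex v, BFS finds the shortest path from v back to v.
The shortest such closed walk is 7 → 8 → 3 → 7, length 3.

3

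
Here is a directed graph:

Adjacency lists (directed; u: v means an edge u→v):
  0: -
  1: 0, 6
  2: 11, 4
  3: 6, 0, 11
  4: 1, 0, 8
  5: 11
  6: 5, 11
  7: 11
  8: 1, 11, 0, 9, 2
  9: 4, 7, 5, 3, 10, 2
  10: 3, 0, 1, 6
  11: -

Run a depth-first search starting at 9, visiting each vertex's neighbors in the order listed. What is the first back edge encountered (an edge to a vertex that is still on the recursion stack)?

8->9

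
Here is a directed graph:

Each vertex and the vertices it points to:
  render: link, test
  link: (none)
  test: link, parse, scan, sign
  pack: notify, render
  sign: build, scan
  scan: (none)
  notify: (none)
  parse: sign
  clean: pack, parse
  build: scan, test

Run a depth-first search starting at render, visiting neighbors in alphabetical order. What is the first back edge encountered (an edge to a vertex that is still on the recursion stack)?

build→test

DFS from render (visiting neighbors in alphabetical order); mark gray on enter, black on exit:
render gray
  link gray
  link black
  test gray
    test→link: link black — skip
    parse gray
      sign gray
        build gray
          scan gray
          scan black
          build→test: test is gray → back edge
First back edge: build → test.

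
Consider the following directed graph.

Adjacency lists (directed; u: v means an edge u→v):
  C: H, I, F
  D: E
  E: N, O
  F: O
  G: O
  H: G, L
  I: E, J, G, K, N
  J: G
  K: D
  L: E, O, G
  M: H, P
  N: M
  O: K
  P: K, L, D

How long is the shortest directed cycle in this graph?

4

For each vertex v, BFS finds the shortest path from v back to v.
The shortest such closed walk is K → D → E → O → K, length 4.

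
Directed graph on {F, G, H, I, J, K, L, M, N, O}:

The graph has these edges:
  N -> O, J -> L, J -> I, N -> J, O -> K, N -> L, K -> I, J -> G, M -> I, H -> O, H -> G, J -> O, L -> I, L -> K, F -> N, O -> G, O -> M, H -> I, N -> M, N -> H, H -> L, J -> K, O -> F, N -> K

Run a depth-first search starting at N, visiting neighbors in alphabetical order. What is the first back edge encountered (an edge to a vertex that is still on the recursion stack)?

F→N

DFS from N (visiting neighbors in alphabetical order); mark gray on enter, black on exit:
N gray
  H gray
    G gray
    G black
    I gray
    I black
    L gray
      L→I: I black — skip
      K gray
        K→I: I black — skip
      K black
    L black
    O gray
      F gray
        F→N: N is gray → back edge
First back edge: F → N.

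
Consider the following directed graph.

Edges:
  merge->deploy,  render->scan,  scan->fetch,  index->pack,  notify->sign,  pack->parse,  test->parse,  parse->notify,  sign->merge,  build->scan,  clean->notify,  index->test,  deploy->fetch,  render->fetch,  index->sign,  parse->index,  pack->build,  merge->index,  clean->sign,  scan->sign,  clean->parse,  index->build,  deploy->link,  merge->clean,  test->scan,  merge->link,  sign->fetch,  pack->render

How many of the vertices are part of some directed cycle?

11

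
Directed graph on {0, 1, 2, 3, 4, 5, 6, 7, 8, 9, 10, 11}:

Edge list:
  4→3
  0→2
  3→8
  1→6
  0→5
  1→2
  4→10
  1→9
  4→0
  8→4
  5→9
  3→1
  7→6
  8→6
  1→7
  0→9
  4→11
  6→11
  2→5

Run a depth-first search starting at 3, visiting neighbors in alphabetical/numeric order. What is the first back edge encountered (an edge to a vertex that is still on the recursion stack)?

DFS from 3 (visiting neighbors in alphabetical/numeric order); mark gray on enter, black on exit:
3 gray
  1 gray
    2 gray
      5 gray
        9 gray
        9 black
      5 black
    2 black
    6 gray
      11 gray
      11 black
    6 black
    7 gray
      7→6: 6 black — skip
    7 black
    1→9: 9 black — skip
  1 black
  8 gray
    4 gray
      0 gray
        0→2: 2 black — skip
        0→5: 5 black — skip
        0→9: 9 black — skip
      0 black
      4→3: 3 is gray → back edge
First back edge: 4 → 3.

4->3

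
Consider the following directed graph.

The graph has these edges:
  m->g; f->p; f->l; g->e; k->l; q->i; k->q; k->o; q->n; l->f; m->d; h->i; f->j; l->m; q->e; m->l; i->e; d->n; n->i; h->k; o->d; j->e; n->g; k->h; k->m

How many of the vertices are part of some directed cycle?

A vertex is on a directed cycle iff it belongs to a strongly connected component of size ≥ 2 (or has a self-loop).
The vertices on cycles are {f, h, k, l, m} — 5 in total.

5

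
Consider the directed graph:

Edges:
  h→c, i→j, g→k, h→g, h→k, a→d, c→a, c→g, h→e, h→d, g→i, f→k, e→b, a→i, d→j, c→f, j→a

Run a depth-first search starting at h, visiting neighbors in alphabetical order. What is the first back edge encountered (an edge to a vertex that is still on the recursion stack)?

j->a

DFS from h (visiting neighbors in alphabetical order); mark gray on enter, black on exit:
h gray
  c gray
    a gray
      d gray
        j gray
          j→a: a is gray → back edge
First back edge: j → a.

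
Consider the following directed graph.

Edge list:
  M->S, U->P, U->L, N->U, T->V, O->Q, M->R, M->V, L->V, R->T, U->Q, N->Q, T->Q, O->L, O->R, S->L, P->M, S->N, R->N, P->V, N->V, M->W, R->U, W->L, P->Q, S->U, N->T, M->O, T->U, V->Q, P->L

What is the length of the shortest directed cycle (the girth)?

4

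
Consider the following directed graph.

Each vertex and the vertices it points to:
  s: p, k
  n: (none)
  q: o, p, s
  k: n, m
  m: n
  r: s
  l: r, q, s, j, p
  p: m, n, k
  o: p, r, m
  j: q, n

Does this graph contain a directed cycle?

No

DFS with white/gray/black marking, starting from n:
n gray
n black
s gray
  p gray
    m gray
      m→n: n black — skip
    m black
    p→n: n black — skip
    k gray
      k→n: n black — skip
      k→m: m black — skip
    k black
  p black
  s→k: k black — skip
s black
q gray
  o gray
    o→p: p black — skip
    r gray
      r→s: s black — skip
    r black
    o→m: m black — skip
  o black
  q→p: p black — skip
  q→s: s black — skip
q black
l gray
  l→r: r black — skip
  l→q: q black — skip
  l→s: s black — skip
  j gray
    j→q: q black — skip
    j→n: n black — skip
  j black
  l→p: p black — skip
l black
Every edge goes to a white or black vertex — no back edge, so the graph is acyclic.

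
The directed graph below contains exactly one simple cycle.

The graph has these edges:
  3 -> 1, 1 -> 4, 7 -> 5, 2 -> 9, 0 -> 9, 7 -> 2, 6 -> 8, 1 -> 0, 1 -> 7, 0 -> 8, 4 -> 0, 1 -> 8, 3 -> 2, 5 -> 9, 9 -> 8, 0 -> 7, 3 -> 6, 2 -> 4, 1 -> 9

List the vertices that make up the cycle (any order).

0, 2, 4, 7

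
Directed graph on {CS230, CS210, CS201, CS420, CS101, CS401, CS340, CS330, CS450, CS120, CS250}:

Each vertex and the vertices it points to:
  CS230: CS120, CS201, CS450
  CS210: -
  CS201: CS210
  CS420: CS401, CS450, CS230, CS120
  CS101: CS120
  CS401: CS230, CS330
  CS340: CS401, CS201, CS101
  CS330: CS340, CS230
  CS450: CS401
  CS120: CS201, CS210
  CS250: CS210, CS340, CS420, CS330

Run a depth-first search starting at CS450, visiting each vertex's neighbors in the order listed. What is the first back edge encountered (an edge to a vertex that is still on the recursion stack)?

DFS from CS450 (visiting each vertex's neighbors in the order listed); mark gray on enter, black on exit:
CS450 gray
  CS401 gray
    CS230 gray
      CS120 gray
        CS201 gray
          CS210 gray
          CS210 black
        CS201 black
        CS120→CS210: CS210 black — skip
      CS120 black
      CS230→CS201: CS201 black — skip
      CS230→CS450: CS450 is gray → back edge
First back edge: CS230 → CS450.

CS230->CS450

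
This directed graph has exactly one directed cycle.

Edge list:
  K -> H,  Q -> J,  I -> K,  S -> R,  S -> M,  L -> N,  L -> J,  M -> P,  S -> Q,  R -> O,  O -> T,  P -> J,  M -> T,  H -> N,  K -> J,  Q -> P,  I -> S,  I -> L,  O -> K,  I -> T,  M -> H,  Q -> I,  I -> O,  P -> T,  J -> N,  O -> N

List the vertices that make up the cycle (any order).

I, Q, S

DFS with gray/black marking from I:
I gray
  K gray
    H gray
      N gray
      N black
    H black
    J gray
      J→N: N black — skip
    J black
  K black
  O gray
    T gray
    T black
    O→N: N black — skip
    O→K: K black — skip
  O black
  I→T: T black — skip
  L gray
    L→N: N black — skip
    L→J: J black — skip
  L black
  S gray
    Q gray
      Q→I: I is gray → back edge
Back edge closes the cycle I → S → Q → I; its vertices are {I, Q, S}.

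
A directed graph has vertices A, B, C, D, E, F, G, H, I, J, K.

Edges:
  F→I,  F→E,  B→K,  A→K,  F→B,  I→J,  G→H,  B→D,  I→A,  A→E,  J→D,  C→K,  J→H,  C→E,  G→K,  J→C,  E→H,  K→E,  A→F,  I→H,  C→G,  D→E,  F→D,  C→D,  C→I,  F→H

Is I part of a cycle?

I is on a cycle iff I can reach itself via ≥1 edge.
I → J → C → I — yes.

Yes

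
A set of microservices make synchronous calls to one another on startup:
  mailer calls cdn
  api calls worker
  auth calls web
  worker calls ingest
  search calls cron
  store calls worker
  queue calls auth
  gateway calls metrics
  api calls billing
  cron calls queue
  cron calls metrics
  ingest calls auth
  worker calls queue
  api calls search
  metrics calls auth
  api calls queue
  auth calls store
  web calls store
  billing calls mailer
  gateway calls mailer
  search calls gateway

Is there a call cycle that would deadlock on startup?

DFS with white/gray/black marking, starting from web:
web gray
  store gray
    worker gray
      queue gray
        auth gray
          auth→store: store is gray → back edge
Back edge found, so a cycle exists: store → worker → queue → auth → store.

Yes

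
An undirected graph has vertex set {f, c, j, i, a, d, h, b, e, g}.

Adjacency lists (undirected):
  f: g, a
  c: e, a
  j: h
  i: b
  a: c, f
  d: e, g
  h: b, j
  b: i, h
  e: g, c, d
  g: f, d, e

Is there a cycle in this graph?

DFS, tracking each vertex's parent; an edge to a visited non-parent vertex closes a cycle.
Start from f:
visit f (parent –)
  visit g (parent f)
    g–f: parent, skip
    visit d (parent g)
      visit e (parent d)
        e–g: g visited and ≠ parent → cycle
Cycle: g – d – e – g.

Yes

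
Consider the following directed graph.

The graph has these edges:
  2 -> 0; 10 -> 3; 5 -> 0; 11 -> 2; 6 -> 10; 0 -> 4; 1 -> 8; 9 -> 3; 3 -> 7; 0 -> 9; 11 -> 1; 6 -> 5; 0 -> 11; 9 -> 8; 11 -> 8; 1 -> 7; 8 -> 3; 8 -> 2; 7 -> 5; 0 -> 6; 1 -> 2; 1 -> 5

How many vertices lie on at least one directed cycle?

11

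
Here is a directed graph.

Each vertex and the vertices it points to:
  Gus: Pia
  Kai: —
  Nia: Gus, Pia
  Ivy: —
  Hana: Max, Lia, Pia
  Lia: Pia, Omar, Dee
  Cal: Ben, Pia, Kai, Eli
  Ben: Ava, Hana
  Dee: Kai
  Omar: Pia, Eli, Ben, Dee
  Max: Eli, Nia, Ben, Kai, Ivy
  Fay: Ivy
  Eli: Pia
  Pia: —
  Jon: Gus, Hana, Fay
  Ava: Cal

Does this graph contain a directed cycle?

Yes

DFS with white/gray/black marking, starting from Hana:
Hana gray
  Max gray
    Eli gray
      Pia gray
      Pia black
    Eli black
    Nia gray
      Gus gray
        Gus→Pia: Pia black — skip
      Gus black
      Nia→Pia: Pia black — skip
    Nia black
    Ben gray
      Ava gray
        Cal gray
          Cal→Ben: Ben is gray → back edge
Back edge found, so a cycle exists: Ben → Ava → Cal → Ben.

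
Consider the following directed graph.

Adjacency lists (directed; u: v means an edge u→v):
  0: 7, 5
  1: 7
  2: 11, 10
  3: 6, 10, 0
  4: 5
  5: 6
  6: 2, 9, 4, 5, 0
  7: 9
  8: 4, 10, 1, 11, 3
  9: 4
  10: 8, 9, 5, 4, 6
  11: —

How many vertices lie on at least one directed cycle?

11

A vertex is on a directed cycle iff it belongs to a strongly connected component of size ≥ 2 (or has a self-loop).
The vertices on cycles are {0, 1, 2, 3, 4, 5, 6, 7, 8, 9, 10} — 11 in total.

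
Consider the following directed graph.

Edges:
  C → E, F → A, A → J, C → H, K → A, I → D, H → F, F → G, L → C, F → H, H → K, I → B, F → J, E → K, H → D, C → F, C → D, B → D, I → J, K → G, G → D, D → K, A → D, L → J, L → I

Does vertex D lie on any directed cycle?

D is on a cycle iff D can reach itself via ≥1 edge.
D → K → A → D — yes.

Yes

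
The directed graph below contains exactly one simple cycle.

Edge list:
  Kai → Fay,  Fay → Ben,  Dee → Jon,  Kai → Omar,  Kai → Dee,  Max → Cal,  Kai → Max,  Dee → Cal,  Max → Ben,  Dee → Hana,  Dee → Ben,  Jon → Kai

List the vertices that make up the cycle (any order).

Dee, Jon, Kai

DFS with gray/black marking from Jon:
Jon gray
  Kai gray
    Max gray
      Cal gray
      Cal black
      Ben gray
      Ben black
    Max black
    Dee gray
      Hana gray
      Hana black
      Dee→Ben: Ben black — skip
      Dee→Jon: Jon is gray → back edge
Back edge closes the cycle Jon → Kai → Dee → Jon; its vertices are {Dee, Jon, Kai}.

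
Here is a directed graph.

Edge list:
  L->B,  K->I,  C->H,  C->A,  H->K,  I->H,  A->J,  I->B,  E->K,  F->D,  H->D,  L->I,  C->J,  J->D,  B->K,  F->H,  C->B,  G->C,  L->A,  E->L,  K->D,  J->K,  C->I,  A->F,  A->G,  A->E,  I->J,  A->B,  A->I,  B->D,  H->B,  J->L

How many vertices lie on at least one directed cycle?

11

A vertex is on a directed cycle iff it belongs to a strongly connected component of size ≥ 2 (or has a self-loop).
The vertices on cycles are {A, B, C, E, F, G, H, I, J, K, L} — 11 in total.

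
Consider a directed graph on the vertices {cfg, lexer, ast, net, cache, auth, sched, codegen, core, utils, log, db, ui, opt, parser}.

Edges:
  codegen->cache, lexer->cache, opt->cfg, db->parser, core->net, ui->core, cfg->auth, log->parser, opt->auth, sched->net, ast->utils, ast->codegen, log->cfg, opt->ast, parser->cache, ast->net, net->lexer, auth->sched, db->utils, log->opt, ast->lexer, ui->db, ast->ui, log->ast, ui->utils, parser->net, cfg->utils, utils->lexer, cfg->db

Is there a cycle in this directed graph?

No

DFS with white/gray/black marking, starting from db:
db gray
  utils gray
    lexer gray
      cache gray
      cache black
    lexer black
  utils black
  parser gray
    parser→cache: cache black — skip
    net gray
      net→lexer: lexer black — skip
    net black
  parser black
db black
cfg gray
  cfg→utils: utils black — skip
  auth gray
    sched gray
      sched→net: net black — skip
    sched black
  auth black
  cfg→db: db black — skip
cfg black
ast gray
  ast→utils: utils black — skip
  ast→net: net black — skip
  codegen gray
    codegen→cache: cache black — skip
  codegen black
  ast→lexer: lexer black — skip
  ui gray
    ui→db: db black — skip
    core gray
      core→net: net black — skip
    core black
    ui→utils: utils black — skip
  ui black
ast black
log gray
  log→ast: ast black — skip
  opt gray
    opt→ast: ast black — skip
    opt→cfg: cfg black — skip
    opt→auth: auth black — skip
  opt black
  log→parser: parser black — skip
  log→cfg: cfg black — skip
log black
Every edge goes to a white or black vertex — no back edge, so the graph is acyclic.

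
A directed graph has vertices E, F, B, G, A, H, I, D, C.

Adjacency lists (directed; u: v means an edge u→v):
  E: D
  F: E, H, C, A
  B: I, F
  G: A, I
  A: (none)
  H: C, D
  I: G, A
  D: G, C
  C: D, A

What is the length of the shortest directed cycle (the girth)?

For each vertex v, BFS finds the shortest path from v back to v.
The shortest such closed walk is I → G → I, length 2.

2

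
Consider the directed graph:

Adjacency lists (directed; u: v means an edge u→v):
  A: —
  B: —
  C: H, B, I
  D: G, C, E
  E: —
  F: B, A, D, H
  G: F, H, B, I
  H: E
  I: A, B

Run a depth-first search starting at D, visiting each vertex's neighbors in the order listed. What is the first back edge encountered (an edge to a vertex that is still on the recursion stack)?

DFS from D (visiting each vertex's neighbors in the order listed); mark gray on enter, black on exit:
D gray
  G gray
    F gray
      B gray
      B black
      A gray
      A black
      F→D: D is gray → back edge
First back edge: F → D.

F→D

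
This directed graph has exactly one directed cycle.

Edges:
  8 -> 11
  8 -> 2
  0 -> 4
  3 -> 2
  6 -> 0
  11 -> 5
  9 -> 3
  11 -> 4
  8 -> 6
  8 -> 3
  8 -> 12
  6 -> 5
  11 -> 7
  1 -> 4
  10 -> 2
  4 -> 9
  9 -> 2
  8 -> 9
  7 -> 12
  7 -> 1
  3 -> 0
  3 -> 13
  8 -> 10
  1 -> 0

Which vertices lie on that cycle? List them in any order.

0, 3, 4, 9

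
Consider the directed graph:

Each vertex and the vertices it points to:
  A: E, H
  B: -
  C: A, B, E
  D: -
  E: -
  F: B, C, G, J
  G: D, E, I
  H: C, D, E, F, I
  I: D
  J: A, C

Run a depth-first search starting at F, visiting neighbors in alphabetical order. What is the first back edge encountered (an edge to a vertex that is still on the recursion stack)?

DFS from F (visiting neighbors in alphabetical order); mark gray on enter, black on exit:
F gray
  B gray
  B black
  C gray
    A gray
      E gray
      E black
      H gray
        H→C: C is gray → back edge
First back edge: H → C.

H->C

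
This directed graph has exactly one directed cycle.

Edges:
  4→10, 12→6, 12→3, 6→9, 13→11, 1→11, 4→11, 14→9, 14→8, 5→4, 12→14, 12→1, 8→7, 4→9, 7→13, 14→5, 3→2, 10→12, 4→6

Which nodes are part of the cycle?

DFS with gray/black marking from 12:
12 gray
  1 gray
    11 gray
    11 black
  1 black
  14 gray
    9 gray
    9 black
    5 gray
      4 gray
        10 gray
          10→12: 12 is gray → back edge
Back edge closes the cycle 12 → 14 → 5 → 4 → 10 → 12; its vertices are {4, 5, 10, 12, 14}.

4, 5, 10, 12, 14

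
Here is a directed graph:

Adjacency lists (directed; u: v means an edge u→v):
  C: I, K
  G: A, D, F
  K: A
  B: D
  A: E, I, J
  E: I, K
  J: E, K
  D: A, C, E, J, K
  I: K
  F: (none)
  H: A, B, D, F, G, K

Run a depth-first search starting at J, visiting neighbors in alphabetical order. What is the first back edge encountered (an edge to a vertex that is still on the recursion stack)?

DFS from J (visiting neighbors in alphabetical order); mark gray on enter, black on exit:
J gray
  E gray
    I gray
      K gray
        A gray
          A→E: E is gray → back edge
First back edge: A → E.

A→E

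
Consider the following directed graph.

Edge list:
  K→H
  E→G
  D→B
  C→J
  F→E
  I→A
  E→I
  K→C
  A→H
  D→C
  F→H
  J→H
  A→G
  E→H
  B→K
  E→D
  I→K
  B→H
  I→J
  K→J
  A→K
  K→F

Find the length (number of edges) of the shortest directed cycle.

For each vertex v, BFS finds the shortest path from v back to v.
The shortest such closed walk is E → I → K → F → E, length 4.

4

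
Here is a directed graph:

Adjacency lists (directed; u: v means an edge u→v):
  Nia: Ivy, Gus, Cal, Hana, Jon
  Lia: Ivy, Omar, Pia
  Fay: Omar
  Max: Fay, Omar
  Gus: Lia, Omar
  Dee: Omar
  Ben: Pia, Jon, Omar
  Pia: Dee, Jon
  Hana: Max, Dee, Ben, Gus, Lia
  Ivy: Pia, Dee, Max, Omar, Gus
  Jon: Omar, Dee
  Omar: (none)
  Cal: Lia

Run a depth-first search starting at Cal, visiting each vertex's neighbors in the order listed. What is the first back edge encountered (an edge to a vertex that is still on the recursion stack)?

Gus->Lia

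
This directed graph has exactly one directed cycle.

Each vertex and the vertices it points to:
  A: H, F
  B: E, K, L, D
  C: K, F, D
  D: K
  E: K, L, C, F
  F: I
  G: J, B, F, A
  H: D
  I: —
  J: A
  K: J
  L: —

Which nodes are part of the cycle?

A, D, H, J, K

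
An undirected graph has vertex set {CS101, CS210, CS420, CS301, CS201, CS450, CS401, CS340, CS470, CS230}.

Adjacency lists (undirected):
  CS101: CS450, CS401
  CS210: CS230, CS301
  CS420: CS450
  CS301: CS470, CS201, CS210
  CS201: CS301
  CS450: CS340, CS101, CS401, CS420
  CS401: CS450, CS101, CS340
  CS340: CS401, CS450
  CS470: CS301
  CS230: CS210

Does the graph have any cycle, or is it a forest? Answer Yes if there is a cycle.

Yes

DFS, tracking each vertex's parent; an edge to a visited non-parent vertex closes a cycle.
Start from CS470:
visit CS470 (parent –)
  visit CS301 (parent CS470)
    CS301–CS470: parent, skip
    visit CS201 (parent CS301)
      CS201–CS301: parent, skip
    visit CS210 (parent CS301)
      visit CS230 (parent CS210)
        CS230–CS210: parent, skip
      CS210–CS301: parent, skip
visit CS101 (parent –)
  visit CS450 (parent CS101)
    visit CS340 (parent CS450)
      visit CS401 (parent CS340)
        CS401–CS450: CS450 visited and ≠ parent → cycle
Cycle: CS450 – CS340 – CS401 – CS450.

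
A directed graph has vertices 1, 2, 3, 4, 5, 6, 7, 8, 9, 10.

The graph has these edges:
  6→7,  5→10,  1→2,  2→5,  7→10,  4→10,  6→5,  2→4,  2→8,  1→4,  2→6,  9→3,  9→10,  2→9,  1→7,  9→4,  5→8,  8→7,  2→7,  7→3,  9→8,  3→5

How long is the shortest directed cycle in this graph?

For each vertex v, BFS finds the shortest path from v back to v.
The shortest such closed walk is 8 → 7 → 3 → 5 → 8, length 4.

4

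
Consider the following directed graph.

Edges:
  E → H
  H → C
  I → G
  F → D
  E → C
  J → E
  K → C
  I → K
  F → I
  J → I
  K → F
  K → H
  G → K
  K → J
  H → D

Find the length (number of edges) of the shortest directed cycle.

For each vertex v, BFS finds the shortest path from v back to v.
The shortest such closed walk is K → J → I → K, length 3.

3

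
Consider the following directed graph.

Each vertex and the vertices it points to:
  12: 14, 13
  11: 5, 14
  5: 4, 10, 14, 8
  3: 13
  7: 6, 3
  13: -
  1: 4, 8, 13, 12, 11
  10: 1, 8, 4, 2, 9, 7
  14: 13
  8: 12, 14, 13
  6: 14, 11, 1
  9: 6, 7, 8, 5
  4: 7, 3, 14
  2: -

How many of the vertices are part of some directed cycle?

A vertex is on a directed cycle iff it belongs to a strongly connected component of size ≥ 2 (or has a self-loop).
The vertices on cycles are {1, 4, 5, 6, 7, 9, 10, 11} — 8 in total.

8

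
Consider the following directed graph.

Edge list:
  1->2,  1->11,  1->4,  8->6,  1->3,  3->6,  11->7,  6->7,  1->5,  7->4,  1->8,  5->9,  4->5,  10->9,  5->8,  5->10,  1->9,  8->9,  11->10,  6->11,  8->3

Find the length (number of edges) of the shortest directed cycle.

For each vertex v, BFS finds the shortest path from v back to v.
The shortest such closed walk is 4 → 5 → 8 → 6 → 7 → 4, length 5.

5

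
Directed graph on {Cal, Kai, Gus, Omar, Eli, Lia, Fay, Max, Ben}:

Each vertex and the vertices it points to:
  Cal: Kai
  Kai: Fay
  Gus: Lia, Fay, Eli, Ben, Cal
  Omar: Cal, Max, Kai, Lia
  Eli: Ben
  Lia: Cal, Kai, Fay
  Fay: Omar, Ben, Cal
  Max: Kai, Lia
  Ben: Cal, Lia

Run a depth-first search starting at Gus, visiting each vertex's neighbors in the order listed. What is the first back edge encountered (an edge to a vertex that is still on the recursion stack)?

Omar->Cal

DFS from Gus (visiting each vertex's neighbors in the order listed); mark gray on enter, black on exit:
Gus gray
  Lia gray
    Cal gray
      Kai gray
        Fay gray
          Omar gray
            Omar→Cal: Cal is gray → back edge
First back edge: Omar → Cal.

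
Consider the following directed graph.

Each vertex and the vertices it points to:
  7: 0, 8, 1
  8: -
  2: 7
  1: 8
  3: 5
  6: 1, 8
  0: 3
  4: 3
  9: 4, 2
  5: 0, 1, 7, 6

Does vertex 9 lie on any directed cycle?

No

9 lies on a cycle iff there is a path from 9 back to itself.
Exploring from 9, it never reaches itself; equivalently, its strongly connected component is a singleton.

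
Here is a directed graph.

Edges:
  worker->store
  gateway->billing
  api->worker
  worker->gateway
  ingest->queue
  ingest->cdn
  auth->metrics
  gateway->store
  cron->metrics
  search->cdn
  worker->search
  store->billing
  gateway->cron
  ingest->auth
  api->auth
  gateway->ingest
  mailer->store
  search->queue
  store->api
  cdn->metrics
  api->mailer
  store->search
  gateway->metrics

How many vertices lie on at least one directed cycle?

5

A vertex is on a directed cycle iff it belongs to a strongly connected component of size ≥ 2 (or has a self-loop).
The vertices on cycles are {api, store, mailer, worker, gateway} — 5 in total.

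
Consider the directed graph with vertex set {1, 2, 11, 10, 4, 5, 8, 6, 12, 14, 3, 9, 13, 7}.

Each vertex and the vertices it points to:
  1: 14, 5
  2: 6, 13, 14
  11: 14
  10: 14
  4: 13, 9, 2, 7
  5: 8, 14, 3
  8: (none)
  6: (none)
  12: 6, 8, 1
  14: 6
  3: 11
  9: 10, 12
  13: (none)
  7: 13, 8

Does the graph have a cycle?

No

DFS with white/gray/black marking, starting from 4:
4 gray
  13 gray
  13 black
  9 gray
    10 gray
      14 gray
        6 gray
        6 black
      14 black
    10 black
    12 gray
      12→6: 6 black — skip
      8 gray
      8 black
      1 gray
        1→14: 14 black — skip
        5 gray
          5→8: 8 black — skip
          5→14: 14 black — skip
          3 gray
            11 gray
              11→14: 14 black — skip
            11 black
          3 black
        5 black
      1 black
    12 black
  9 black
  2 gray
    2→6: 6 black — skip
    2→13: 13 black — skip
    2→14: 14 black — skip
  2 black
  7 gray
    7→13: 13 black — skip
    7→8: 8 black — skip
  7 black
4 black
Every edge goes to a white or black vertex — no back edge, so the graph is acyclic.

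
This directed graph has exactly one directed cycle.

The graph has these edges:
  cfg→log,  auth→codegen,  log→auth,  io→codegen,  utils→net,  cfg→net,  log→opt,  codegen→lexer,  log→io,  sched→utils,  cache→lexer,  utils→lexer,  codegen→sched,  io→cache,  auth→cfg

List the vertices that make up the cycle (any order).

cfg, log, auth

DFS with gray/black marking from log:
log gray
  io gray
    cache gray
      lexer gray
      lexer black
    cache black
    codegen gray
      sched gray
        utils gray
          utils→lexer: lexer black — skip
          net gray
          net black
        utils black
      sched black
      codegen→lexer: lexer black — skip
    codegen black
  io black
  auth gray
    auth→codegen: codegen black — skip
    cfg gray
      cfg→log: log is gray → back edge
Back edge closes the cycle log → auth → cfg → log; its vertices are {cfg, log, auth}.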